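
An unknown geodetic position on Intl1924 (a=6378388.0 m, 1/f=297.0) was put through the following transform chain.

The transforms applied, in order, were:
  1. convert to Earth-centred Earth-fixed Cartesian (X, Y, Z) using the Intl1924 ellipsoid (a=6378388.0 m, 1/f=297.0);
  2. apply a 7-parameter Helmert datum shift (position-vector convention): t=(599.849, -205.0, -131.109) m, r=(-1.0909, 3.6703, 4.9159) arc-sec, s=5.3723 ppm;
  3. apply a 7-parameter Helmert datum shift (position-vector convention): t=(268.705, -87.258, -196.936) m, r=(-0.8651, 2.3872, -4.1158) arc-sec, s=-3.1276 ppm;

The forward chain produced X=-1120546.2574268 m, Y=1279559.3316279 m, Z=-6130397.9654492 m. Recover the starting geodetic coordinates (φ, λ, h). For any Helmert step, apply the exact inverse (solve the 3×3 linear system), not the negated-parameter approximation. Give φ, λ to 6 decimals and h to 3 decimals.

start: X=-1120546.2574, Y=1279559.3316, Z=-6130397.9654 m
→ Helmert⁻¹: X=-1120773.0540, Y=1279653.9389, Z=-6130227.8065
→ Helmert⁻¹: X=-1121227.2954, Y=1279911.2063, Z=-6130076.9470
→ geod (Bowring, a=6378388.000): φ=-74.58586200°, λ=131.21899500°, h=3411.3780 m

φ=-74.585862°, λ=131.218995°, h=3411.378 m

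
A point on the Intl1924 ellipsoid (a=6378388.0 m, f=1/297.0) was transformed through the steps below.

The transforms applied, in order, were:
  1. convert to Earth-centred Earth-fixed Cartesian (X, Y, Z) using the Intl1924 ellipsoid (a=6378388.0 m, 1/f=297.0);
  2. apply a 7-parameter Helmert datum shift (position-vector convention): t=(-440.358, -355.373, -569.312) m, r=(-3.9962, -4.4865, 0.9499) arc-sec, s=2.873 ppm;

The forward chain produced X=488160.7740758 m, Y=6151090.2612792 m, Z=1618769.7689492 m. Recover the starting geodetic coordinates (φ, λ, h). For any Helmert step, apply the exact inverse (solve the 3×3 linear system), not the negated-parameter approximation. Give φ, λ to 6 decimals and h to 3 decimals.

start: X=488160.7741, Y=6151090.2613, Z=1618769.7689 m
→ Helmert⁻¹: X=488663.2818, Y=6151394.3355, Z=1619442.9775
→ geod (Bowring, a=6378388.000): φ=14.80008900°, λ=85.45799400°, h=2739.0270 m

φ=14.800089°, λ=85.457994°, h=2739.027 m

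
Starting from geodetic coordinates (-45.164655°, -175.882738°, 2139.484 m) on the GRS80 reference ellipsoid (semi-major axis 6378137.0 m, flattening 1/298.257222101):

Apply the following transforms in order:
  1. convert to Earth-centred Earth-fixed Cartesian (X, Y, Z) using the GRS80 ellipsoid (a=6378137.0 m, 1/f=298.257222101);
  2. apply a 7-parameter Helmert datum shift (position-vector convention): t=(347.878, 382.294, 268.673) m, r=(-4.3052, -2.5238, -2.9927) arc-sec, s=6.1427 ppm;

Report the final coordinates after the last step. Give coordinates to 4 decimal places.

X=-4494141.5601 m, Y=-323180.1745 m, Z=-4501593.3171 m

start: φ=-45.164655°, λ=-175.882738°, h=2139.484 m
→ ECEF (a=6378137.000, f=1/298.257222101): X=-4494512.2184, Y=-323531.7297, Z=-4501786.0958
→ Helmert 7p (PV): X=-4494141.5601, Y=-323180.1745, Z=-4501593.3171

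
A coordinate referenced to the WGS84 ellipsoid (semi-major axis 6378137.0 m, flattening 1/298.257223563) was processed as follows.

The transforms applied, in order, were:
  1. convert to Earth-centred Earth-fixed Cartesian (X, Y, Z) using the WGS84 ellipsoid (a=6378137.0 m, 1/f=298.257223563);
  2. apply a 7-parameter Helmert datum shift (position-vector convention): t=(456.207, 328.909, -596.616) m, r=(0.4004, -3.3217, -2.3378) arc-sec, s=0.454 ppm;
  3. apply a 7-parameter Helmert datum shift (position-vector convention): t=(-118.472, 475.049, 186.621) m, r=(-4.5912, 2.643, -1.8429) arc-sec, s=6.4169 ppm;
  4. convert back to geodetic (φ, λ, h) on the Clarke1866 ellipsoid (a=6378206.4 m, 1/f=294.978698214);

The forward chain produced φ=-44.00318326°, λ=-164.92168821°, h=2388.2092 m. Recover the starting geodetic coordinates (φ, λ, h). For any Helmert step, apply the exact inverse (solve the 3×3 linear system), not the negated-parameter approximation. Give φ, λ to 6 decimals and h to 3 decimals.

start: φ=-44.003183°, λ=-164.921688°, h=2388.209 m
→ ECEF (a=6378206.400, f=1/294.978698214): X=-4438809.0015, Y=-1195880.2198, Z=-4409802.7002
→ Helmert⁻¹: X=-4438594.8500, Y=-1196289.0871, Z=-4410044.5253
→ Helmert⁻¹: X=-4439106.4873, Y=-1196676.3250, Z=-4409372.0968
→ geod (Bowring, a=6378137.000): φ=-43.99516800°, λ=-164.91307300°, h=2399.5320 m

φ=-43.995168°, λ=-164.913073°, h=2399.532 m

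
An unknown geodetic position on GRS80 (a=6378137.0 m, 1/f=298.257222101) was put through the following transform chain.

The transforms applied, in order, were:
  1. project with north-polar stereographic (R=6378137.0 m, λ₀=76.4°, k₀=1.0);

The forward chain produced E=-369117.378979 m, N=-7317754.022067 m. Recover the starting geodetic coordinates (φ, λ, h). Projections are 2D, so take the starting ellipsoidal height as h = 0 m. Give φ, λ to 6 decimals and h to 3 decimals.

start: E=-369117.3790, N=-7317754.0221 m
→ stereo⁻¹: φ=30.25486900°, λ=73.51237100°

φ=30.254869°, λ=73.512371°, h=0.000 m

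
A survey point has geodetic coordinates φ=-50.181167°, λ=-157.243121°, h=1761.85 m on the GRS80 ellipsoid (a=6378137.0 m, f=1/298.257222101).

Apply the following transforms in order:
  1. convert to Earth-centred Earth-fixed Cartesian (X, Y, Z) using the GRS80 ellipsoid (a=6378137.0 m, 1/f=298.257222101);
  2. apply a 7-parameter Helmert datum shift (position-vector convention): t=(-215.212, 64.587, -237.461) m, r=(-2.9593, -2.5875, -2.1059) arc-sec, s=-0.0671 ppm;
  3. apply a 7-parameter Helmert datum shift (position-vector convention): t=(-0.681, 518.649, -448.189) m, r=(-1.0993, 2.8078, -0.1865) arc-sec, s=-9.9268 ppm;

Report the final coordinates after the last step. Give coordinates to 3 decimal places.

start: φ=-50.181167°, λ=-157.243121°, h=1761.850 m
→ ECEF (a=6378137.000, f=1/298.257222101): X=-3774871.8957, Y=-1583468.0947, Z=-4877070.8795
→ Helmert 7p (PV): X=-3775041.8405, Y=-1583434.8330, Z=-4877332.6492
→ Helmert 7p (PV): X=-3775072.8716, Y=-1582923.0460, Z=-4877672.5953

X=-3775072.872 m, Y=-1582923.046 m, Z=-4877672.595 m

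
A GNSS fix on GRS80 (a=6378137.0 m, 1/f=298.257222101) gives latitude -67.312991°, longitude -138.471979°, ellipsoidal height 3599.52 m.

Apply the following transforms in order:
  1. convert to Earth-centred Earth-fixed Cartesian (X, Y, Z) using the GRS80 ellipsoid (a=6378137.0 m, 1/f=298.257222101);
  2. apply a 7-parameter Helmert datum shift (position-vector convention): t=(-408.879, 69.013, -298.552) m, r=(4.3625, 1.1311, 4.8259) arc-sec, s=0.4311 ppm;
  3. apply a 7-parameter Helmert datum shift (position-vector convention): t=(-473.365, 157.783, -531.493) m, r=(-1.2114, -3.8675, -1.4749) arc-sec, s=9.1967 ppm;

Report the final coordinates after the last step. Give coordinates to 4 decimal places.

start: φ=-67.312991°, λ=-138.471979°, h=3599.520 m
→ ECEF (a=6378137.000, f=1/298.257222101): X=-1847963.4069, Y=-1636551.7843, Z=-5865285.3886
→ Helmert 7p (PV): X=-1848366.9564, Y=-1636402.6621, Z=-5865610.9485
→ Helmert 7p (PV): X=-1848759.0393, Y=-1636281.1610, Z=-5866221.4326

X=-1848759.0393 m, Y=-1636281.1610 m, Z=-5866221.4326 m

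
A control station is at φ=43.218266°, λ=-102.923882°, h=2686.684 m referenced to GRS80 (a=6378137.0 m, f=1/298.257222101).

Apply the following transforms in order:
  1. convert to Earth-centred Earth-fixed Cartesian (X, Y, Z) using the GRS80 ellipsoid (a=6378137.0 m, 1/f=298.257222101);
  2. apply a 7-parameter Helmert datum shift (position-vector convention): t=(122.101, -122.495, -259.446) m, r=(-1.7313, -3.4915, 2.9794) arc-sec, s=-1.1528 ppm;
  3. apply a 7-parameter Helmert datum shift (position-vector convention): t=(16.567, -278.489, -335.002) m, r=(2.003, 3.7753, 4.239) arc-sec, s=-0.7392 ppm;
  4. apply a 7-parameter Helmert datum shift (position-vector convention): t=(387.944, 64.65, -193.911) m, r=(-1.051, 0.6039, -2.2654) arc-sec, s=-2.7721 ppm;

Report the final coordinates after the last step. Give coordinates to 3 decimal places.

start: φ=43.218266°, λ=-102.923882°, h=2686.684 m
→ ECEF (a=6378137.000, f=1/298.257222101): X=-1041643.9333, Y=-4539360.7500, Z=4347044.0368
→ Helmert 7p (PV): X=-1041528.6461, Y=-4539456.5709, Z=4346800.0488
→ Helmert 7p (PV): X=-1041338.4576, Y=-4539795.3200, Z=4346436.8151
→ Helmert 7p (PV): X=-1040984.7618, Y=-4539684.5015, Z=4346257.0361

X=-1040984.762 m, Y=-4539684.502 m, Z=4346257.036 m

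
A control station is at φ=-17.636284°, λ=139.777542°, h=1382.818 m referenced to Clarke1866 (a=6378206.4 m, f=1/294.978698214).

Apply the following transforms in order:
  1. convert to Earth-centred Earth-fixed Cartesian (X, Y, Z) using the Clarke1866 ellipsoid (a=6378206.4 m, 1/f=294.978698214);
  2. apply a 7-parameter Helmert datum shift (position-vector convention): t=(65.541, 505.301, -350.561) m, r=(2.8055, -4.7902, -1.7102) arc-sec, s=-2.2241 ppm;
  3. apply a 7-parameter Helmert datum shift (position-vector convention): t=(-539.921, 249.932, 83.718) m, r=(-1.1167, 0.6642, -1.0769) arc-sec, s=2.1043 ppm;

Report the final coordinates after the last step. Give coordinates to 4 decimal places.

start: φ=-17.636284°, λ=139.777542°, h=1382.818 m
→ ECEF (a=6378206.400, f=1/294.978698214): X=-4643586.8330, Y=3927256.1004, Z=-1920362.8307
→ Helmert 7p (PV): X=-4643433.8048, Y=3927817.2876, Z=-1920763.5447
→ Helmert 7p (PV): X=-4643969.1751, Y=3928089.3293, Z=-1920690.1809

X=-4643969.1751 m, Y=3928089.3293 m, Z=-1920690.1809 m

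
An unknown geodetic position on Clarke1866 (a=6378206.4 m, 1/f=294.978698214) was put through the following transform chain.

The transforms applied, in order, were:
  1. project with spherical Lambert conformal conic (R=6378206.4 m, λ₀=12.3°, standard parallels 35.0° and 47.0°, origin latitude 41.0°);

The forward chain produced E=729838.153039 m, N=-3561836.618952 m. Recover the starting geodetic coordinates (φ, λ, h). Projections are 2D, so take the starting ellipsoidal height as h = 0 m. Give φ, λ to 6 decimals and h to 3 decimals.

φ=10.072464°, λ=18.157390°, h=0.000 m

start: E=729838.1530, N=-3561836.6190 m
→ lcc⁻¹: φ=10.07246400°, λ=18.15739000°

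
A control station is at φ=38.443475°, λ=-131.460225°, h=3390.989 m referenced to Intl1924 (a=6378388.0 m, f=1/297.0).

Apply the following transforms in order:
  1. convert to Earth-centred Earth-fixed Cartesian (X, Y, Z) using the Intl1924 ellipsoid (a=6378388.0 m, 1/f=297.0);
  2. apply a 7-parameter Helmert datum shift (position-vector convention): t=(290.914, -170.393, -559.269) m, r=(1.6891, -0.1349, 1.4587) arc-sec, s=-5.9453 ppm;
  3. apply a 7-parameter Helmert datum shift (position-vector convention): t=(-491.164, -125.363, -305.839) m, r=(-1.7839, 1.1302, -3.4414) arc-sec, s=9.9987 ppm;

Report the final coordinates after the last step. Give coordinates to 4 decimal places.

X=-3313943.7322 m, Y=-3750991.9618 m, Z=3945458.3476 m

start: φ=38.443475°, λ=-131.460225°, h=3390.989 m
→ ECEF (a=6378388.000, f=1/297.0): X=-3313713.0353, Y=-3750714.6574, Z=3946289.7516
→ Helmert 7p (PV): X=-3313378.4764, Y=-3750918.5016, Z=3945674.1391
→ Helmert 7p (PV): X=-3313943.7322, Y=-3750991.9618, Z=3945458.3476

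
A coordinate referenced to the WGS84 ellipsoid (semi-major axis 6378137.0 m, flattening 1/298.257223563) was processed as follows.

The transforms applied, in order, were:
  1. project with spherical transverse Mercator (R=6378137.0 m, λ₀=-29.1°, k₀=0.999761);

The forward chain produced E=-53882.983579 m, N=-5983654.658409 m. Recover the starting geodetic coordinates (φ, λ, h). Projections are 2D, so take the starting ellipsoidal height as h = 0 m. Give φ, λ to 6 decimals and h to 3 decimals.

φ=-53.762143°, λ=-29.919029°, h=0.000 m

start: E=-53882.9836, N=-5983654.6584 m
→ tm⁻¹: φ=-53.76214300°, λ=-29.91902900°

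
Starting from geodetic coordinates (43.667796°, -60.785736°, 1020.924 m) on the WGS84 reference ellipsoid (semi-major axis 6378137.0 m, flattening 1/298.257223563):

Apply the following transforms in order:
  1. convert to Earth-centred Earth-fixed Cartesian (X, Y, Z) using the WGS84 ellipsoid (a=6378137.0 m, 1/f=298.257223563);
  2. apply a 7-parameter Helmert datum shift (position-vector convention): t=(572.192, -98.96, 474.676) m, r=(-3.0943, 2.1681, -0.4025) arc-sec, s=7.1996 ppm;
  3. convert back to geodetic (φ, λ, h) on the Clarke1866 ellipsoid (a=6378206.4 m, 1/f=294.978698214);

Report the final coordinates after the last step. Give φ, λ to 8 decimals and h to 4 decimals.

start: φ=43.667796°, λ=-60.785736°, h=1020.924 m
→ ECEF (a=6378137.000, f=1/298.257223563): X=2255783.4420, Y=-4033890.7350, Z=4382170.9069
→ Helmert 7p (PV): X=2256410.0654, Y=-4033957.3993, Z=4382713.9367
→ geod (Bowring, a=6378206.400): φ=43.67120675°, λ=-60.77935978°, h=1703.0513 m

φ=43.67120675°, λ=-60.77935978°, h=1703.0513 m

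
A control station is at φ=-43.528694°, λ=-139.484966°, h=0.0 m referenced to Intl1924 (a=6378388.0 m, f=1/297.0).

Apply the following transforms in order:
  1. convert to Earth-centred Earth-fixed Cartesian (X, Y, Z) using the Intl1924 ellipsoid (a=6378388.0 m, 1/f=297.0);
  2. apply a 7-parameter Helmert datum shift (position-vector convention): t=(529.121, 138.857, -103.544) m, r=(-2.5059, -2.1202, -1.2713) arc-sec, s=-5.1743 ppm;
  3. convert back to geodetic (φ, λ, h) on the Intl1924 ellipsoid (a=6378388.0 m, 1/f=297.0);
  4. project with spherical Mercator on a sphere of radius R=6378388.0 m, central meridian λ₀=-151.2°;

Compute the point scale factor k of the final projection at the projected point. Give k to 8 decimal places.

start: φ=-43.528694°, λ=-139.484966°, h=0.000 m
→ ECEF (a=6378388.000, f=1/297.0): X=-3521343.1108, Y=-3009109.4683, Z=-4370350.6233
→ Helmert 7p (PV): X=-3520769.3930, Y=-3008986.4327, Z=-4370431.1923
→ geod (Bowring, a=6378388.000): φ=-43.53241899°, λ=-139.48151224°, h=-318.6720 m
→ into merc (λ₀=-151.2°): φ=-43.53241899°, λ−λ₀=11.71848776°
scale k = 1.37933932

1.37933932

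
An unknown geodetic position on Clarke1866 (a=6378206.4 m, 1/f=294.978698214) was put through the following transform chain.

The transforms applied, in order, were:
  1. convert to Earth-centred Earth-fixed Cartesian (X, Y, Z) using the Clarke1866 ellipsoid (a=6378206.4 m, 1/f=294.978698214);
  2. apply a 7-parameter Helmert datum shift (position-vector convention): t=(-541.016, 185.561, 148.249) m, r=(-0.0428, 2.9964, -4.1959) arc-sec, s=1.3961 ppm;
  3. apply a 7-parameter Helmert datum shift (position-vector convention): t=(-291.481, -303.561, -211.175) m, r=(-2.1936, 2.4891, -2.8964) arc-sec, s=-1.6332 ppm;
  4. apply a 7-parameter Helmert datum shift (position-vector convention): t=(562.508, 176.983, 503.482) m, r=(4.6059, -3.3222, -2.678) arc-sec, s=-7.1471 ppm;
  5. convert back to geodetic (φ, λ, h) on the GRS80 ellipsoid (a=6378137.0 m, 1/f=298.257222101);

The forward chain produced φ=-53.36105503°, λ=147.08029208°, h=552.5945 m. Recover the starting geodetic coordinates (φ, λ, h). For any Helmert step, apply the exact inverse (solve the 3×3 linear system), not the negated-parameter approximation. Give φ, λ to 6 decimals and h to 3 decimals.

start: φ=-53.361055°, λ=147.080292°, h=552.594 m
→ ECEF (a=6378137.000, f=1/298.257222101): X=-3202305.0232, Y=2073226.8579, Z=-5095067.5866
→ Helmert⁻¹: X=-3202999.4080, Y=2072909.3208, Z=-5095602.1865
→ Helmert⁻¹: X=-3202680.7813, Y=2073225.4844, Z=-5095415.9332
→ Helmert⁻¹: X=-3202103.4402, Y=2072972.9484, Z=-5095603.1549
→ geod (Bowring, a=6378206.400): φ=-53.36819000°, λ=147.08184800°, h=882.6600 m

φ=-53.368190°, λ=147.081848°, h=882.660 m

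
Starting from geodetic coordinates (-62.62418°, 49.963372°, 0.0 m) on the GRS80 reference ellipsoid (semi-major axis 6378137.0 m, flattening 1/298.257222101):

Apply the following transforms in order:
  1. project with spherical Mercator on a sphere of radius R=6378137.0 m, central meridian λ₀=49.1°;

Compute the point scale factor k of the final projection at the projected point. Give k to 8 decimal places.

2.17474007

start: φ=-62.624180°, λ=49.963372°, h=0.000 m
→ into merc (λ₀=49.1°): φ=-62.62418000°, λ−λ₀=0.86337200°
scale k = 2.17474007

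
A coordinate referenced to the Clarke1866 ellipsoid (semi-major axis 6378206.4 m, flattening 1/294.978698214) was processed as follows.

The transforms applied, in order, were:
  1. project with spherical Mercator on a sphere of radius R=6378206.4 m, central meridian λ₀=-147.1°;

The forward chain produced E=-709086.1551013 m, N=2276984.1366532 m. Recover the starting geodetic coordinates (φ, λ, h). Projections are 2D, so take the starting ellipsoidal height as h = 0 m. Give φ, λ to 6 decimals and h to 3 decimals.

start: E=-709086.1551, N=2276984.1367 m
→ merc⁻¹: φ=20.03315800°, λ=-153.46976000°

φ=20.033158°, λ=-153.469760°, h=0.000 m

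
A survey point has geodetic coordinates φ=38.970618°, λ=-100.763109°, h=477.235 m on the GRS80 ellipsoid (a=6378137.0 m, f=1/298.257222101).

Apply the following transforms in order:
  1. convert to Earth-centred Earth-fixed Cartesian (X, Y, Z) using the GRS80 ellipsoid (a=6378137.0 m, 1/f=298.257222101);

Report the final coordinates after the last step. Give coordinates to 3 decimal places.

X=-927347.997 m, Y=-4878391.481 m, Z=3990081.707 m

start: φ=38.970618°, λ=-100.763109°, h=477.235 m
→ ECEF (a=6378137.000, f=1/298.257222101): X=-927347.9967, Y=-4878391.4808, Z=3990081.7074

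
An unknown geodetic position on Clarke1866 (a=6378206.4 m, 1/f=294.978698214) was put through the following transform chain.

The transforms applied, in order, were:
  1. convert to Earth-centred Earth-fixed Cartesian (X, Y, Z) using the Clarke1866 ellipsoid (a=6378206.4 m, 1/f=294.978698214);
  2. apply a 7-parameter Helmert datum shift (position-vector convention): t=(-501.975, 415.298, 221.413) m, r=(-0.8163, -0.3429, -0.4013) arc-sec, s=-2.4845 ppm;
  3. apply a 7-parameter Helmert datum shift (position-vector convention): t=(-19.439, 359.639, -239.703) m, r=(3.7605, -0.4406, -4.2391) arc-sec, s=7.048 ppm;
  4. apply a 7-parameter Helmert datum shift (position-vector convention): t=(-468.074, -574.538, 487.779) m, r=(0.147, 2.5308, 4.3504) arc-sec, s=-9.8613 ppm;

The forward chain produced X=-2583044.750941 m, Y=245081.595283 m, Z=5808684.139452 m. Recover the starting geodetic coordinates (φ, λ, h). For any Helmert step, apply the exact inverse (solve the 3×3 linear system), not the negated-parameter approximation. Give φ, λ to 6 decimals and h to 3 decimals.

φ=66.080955°, λ=174.580562°, h=871.133 m

start: X=-2583044.7509, Y=245081.5953, Z=5808684.1395 m
→ Helmert⁻¹: X=-2582668.2272, Y=245717.1671, Z=5808221.7738
→ Helmert⁻¹: X=-2582623.2221, Y=245408.6172, Z=5808421.5816
→ Helmert⁻¹: X=-2582118.4832, Y=244965.9180, Z=5808219.8612
→ geod (Bowring, a=6378206.400): φ=66.08095500°, λ=174.58056200°, h=871.1330 m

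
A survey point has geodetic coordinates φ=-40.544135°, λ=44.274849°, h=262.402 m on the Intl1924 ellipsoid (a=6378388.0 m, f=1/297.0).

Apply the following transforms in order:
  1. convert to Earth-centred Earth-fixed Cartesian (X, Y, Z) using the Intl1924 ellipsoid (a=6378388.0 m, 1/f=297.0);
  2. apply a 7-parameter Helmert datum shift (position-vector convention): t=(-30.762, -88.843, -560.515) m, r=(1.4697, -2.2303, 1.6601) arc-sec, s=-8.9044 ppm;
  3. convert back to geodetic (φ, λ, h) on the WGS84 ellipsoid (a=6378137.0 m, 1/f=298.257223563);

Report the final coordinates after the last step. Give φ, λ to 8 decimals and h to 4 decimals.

start: φ=-40.544135°, λ=44.274849°, h=262.402 m
→ ECEF (a=6378388.000, f=1/297.0): X=3475510.6322, Y=3388631.5394, Z=-4124325.5041
→ Helmert 7p (PV): X=3475466.2452, Y=3388569.8815, Z=-4124787.5700
→ geod (Bowring, a=6378137.000): φ=-40.54692226°, λ=44.27469366°, h=718.3760 m

φ=-40.54692226°, λ=44.27469366°, h=718.3760 m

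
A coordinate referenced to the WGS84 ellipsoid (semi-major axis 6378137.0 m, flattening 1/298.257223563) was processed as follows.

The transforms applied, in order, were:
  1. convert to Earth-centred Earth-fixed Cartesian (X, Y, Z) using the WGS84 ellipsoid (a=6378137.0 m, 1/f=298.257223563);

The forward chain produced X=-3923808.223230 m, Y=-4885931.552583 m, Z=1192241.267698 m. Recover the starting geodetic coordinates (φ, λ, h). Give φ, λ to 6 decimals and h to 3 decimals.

start: X=-3923808.2232, Y=-4885931.5526, Z=1192241.2677 m
→ geod (Bowring, a=6378137.000): φ=10.84306500°, λ=-128.76735300°, h=1487.9800 m

φ=10.843065°, λ=-128.767353°, h=1487.980 m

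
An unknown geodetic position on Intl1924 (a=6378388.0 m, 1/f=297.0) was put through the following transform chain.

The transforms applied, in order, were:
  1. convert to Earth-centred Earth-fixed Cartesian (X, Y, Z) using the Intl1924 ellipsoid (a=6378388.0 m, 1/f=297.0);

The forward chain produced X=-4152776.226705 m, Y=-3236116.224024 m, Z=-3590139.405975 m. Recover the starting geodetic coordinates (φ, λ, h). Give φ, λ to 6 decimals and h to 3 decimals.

start: X=-4152776.2267, Y=-3236116.2240, Z=-3590139.4060 m
→ geod (Bowring, a=6378388.000): φ=-34.47076400°, λ=-142.07193500°, h=822.2860 m

φ=-34.470764°, λ=-142.071935°, h=822.286 m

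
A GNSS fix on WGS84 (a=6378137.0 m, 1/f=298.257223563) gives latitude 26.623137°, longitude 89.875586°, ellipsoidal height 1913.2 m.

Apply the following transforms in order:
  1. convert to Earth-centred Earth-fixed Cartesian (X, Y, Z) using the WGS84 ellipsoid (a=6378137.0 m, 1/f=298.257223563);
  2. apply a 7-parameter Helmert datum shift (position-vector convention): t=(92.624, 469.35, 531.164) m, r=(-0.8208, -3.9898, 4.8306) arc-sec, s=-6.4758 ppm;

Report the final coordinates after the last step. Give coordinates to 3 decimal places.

X=12297.212 m, Y=5707861.809 m, Z=2842295.700 m

start: φ=26.623137°, λ=89.875586°, h=1913.200 m
→ ECEF (a=6378137.000, f=1/298.257223563): X=12393.3002, Y=5707417.8202, Z=2841805.4110
→ Helmert 7p (PV): X=12297.2115, Y=5707861.8088, Z=2842295.7001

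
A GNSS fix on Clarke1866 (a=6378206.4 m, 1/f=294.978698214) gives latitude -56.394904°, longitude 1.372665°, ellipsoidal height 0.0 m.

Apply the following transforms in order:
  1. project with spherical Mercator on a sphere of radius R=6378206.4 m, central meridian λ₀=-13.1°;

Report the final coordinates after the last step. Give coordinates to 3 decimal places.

start: φ=-56.394904°, λ=1.372665°, h=0.000 m
→ merc (R=6378206.4, λ₀=-13.1°): E=1611107.2284, N=-7637518.0175

E=1611107.228 m, N=-7637518.017 m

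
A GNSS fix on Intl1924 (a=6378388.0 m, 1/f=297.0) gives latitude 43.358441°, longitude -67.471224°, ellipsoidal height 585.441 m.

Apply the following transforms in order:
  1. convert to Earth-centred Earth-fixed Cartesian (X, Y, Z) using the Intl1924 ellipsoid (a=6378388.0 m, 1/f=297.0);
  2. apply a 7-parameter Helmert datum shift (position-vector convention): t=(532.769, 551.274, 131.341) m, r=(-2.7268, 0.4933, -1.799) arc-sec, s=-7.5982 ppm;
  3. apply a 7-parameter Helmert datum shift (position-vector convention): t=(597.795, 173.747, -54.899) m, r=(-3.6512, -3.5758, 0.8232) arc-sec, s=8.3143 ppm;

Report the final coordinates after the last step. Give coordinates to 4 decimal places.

start: φ=43.358441°, λ=-67.471224°, h=585.441 m
→ ECEF (a=6378388.000, f=1/297.0): X=1779851.3275, Y=-4290844.6381, Z=4357018.6201
→ Helmert 7p (PV): X=1780343.5693, Y=-4290218.6858, Z=4357169.3230
→ Helmert 7p (PV): X=1780897.7526, Y=-4289996.3745, Z=4357257.4591

X=1780897.7526 m, Y=-4289996.3745 m, Z=4357257.4591 m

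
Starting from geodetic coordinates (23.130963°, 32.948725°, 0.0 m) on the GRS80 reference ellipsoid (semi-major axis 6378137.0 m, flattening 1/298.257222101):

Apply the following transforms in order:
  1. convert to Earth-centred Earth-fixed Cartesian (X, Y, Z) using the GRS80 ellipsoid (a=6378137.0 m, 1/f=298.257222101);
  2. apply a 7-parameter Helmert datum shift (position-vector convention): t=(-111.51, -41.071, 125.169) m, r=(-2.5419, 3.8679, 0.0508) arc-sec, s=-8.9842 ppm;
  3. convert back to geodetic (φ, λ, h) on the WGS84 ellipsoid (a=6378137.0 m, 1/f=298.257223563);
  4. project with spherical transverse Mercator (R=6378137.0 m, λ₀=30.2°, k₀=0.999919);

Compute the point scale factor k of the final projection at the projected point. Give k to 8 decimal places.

start: φ=23.130963°, λ=32.948725°, h=0.000 m
→ ECEF (a=6378137.000, f=1/298.257222101): X=4924534.8357, Y=3191768.3128, Z=2490063.3726
→ Helmert 7p (PV): X=4924424.9901, Y=3191730.4651, Z=2490034.4924
→ geod (Bowring, a=6378137.000): φ=23.13112318°, λ=32.94899822°, h=-115.0426 m
→ into tm (λ₀=30.2°): φ=23.13112318°, λ−λ₀=2.74899822°
scale k = 1.00089297

1.00089297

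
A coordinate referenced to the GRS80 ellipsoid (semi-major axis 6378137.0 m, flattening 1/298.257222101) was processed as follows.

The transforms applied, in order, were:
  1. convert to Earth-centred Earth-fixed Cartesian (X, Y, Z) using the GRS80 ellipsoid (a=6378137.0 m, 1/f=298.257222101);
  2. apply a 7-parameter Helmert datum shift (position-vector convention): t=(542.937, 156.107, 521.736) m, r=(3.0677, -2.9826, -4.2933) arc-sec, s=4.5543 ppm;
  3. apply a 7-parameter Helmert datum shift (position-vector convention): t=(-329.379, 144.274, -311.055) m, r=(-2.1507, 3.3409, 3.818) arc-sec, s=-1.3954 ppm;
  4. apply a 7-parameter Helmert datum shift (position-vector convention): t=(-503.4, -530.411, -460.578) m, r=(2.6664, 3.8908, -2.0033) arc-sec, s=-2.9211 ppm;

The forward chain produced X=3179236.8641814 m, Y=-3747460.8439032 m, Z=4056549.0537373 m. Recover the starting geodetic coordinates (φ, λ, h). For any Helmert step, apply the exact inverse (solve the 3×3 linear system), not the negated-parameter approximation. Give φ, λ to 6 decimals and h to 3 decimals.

start: X=3179236.8642, Y=-3747460.8439, Z=4056549.0537 m
→ Helmert⁻¹: X=3179709.4129, Y=-3746858.0491, Z=4057129.8979
→ Helmert⁻¹: X=3179908.1504, Y=-3747108.7190, Z=4057459.0494
→ Helmert⁻¹: X=3179487.3916, Y=-3747121.2433, Z=4056928.5909
→ geod (Bowring, a=6378137.000): φ=39.73001600°, λ=-49.68490600°, h=3053.8780 m

φ=39.730016°, λ=-49.684906°, h=3053.878 m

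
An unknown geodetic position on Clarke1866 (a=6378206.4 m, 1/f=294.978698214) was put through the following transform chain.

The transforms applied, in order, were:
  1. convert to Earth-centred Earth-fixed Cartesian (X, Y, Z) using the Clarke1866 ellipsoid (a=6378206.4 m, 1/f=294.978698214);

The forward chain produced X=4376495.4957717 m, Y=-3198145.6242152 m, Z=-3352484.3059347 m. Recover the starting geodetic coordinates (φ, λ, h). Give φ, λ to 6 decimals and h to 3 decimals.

start: X=4376495.4958, Y=-3198145.6242, Z=-3352484.3059 m
→ geod (Bowring, a=6378206.400): φ=-31.91036400°, λ=-36.15765100°, h=1258.8180 m

φ=-31.910364°, λ=-36.157651°, h=1258.818 m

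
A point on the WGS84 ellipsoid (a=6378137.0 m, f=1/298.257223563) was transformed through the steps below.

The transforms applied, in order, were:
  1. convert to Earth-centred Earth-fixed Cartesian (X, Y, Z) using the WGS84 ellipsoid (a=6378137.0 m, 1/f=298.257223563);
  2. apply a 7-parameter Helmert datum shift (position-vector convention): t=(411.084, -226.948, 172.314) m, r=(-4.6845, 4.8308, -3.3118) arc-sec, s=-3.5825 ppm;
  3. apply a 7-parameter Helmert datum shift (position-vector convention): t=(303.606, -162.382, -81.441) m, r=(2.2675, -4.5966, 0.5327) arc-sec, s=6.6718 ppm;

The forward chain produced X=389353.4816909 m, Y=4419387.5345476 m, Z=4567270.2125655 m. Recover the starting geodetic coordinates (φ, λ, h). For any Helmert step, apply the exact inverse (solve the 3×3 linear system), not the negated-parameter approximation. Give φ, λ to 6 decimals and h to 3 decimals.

φ=46.022385°, λ=84.975584°, h=336.097 m

start: X=389353.4817, Y=4419387.5345, Z=4567270.2126 m
→ Helmert⁻¹: X=389160.4753, Y=4419569.6340, Z=4567263.9239
→ Helmert⁻¹: X=388572.8548, Y=4419714.9284, Z=4567217.4487
→ geod (Bowring, a=6378137.000): φ=46.02238500°, λ=84.97558400°, h=336.0970 m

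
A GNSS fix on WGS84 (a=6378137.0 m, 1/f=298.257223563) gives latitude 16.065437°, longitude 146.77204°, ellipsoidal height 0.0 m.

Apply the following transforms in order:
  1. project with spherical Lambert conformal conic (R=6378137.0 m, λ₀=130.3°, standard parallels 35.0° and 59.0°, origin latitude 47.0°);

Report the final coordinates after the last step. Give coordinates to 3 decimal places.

start: φ=16.065437°, λ=146.772040°, h=0.000 m
→ lcc (R=6378137.0, λ₀=130.3°): E=1956224.1816, N=-3322112.2425

E=1956224.182 m, N=-3322112.243 m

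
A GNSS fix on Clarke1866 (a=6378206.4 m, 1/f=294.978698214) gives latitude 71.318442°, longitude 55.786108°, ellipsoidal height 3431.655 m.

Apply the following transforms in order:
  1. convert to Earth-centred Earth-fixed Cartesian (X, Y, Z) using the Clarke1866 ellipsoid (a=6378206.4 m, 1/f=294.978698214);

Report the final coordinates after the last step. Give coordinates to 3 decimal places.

start: φ=71.318442°, λ=55.786108°, h=3431.655 m
→ ECEF (a=6378206.400, f=1/294.978698214): X=1152863.8864, Y=1695503.2634, Z=6022824.0172

X=1152863.886 m, Y=1695503.263 m, Z=6022824.017 m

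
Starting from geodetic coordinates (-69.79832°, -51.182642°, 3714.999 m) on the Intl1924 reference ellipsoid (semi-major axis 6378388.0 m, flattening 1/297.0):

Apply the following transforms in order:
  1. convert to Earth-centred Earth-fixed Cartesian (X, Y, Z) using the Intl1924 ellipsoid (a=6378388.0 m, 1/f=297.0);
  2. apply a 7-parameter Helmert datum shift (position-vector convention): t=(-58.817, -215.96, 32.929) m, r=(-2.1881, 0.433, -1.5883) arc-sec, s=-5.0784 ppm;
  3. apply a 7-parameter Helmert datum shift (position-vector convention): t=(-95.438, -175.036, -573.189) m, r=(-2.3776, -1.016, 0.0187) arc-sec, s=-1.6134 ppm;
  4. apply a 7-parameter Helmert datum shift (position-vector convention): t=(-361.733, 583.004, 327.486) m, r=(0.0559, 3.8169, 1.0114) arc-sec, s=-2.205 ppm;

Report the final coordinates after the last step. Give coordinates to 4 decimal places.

start: φ=-69.798320°, λ=-51.182642°, h=3714.999 m
→ ECEF (a=6378388.000, f=1/297.0): X=1385600.8890, Y=-1722271.2199, Z=-5966933.5331
→ Helmert 7p (PV): X=1385509.2475, Y=-1722552.4011, Z=-5966854.9402
→ Helmert 7p (PV): X=1385441.1212, Y=-1722793.3118, Z=-5967391.8219
→ Helmert 7p (PV): X=1384974.3554, Y=-1722198.0984, Z=-5967077.2821

X=1384974.3554 m, Y=-1722198.0984 m, Z=-5967077.2821 m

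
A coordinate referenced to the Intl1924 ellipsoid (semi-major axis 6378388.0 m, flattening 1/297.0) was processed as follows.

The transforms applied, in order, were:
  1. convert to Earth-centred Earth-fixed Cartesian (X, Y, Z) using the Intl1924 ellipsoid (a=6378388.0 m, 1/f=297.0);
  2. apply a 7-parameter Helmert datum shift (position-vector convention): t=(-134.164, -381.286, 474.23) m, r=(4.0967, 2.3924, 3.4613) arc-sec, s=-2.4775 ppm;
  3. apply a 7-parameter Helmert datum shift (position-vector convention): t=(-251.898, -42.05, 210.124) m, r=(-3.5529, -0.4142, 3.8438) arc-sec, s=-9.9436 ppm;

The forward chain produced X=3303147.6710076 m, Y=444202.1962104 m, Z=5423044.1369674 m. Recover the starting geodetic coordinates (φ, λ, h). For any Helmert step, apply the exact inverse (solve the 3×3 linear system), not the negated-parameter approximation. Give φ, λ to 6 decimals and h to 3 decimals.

φ=58.592076°, λ=7.663759°, h=2282.200 m

start: X=3303147.6710, Y=444202.1962, Z=5423044.1370 m
→ Helmert⁻¹: X=3303451.5825, Y=444093.6940, Z=5422888.9518
→ Helmert⁻¹: X=3303538.4974, Y=444528.3423, Z=5422457.6437
→ geod (Bowring, a=6378388.000): φ=58.59207600°, λ=7.66375900°, h=2282.2000 m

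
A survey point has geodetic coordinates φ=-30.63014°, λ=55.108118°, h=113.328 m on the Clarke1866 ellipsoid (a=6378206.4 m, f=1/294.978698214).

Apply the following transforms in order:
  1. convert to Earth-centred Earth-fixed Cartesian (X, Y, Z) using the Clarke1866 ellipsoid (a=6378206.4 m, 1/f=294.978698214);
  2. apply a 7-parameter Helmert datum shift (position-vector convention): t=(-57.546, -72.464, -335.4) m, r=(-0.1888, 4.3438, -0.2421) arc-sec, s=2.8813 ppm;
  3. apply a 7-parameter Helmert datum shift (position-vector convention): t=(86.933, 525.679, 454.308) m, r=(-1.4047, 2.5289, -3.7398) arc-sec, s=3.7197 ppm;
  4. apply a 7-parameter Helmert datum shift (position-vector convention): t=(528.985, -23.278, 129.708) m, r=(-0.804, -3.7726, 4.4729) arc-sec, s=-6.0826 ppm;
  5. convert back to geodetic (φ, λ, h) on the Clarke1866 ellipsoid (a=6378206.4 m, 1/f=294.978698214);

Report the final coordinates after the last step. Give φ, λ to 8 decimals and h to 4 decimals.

start: φ=-30.630140°, λ=55.108118°, h=113.328 m
→ ECEF (a=6378206.400, f=1/294.978698214): X=3142277.3782, Y=4505709.3225, Z=-3230559.9485
→ Helmert 7p (PV): X=3142166.1409, Y=4505643.1956, Z=-3230974.9554
→ Helmert 7p (PV): X=3142306.8408, Y=4506106.6596, Z=-3230601.8746
→ Helmert 7p (PV): X=3142778.0847, Y=4506111.5215, Z=-3230412.6077
→ geod (Bowring, a=6378206.400): φ=-30.62616420°, λ=55.10623423°, h=568.6004 m

φ=-30.62616420°, λ=55.10623423°, h=568.6004 m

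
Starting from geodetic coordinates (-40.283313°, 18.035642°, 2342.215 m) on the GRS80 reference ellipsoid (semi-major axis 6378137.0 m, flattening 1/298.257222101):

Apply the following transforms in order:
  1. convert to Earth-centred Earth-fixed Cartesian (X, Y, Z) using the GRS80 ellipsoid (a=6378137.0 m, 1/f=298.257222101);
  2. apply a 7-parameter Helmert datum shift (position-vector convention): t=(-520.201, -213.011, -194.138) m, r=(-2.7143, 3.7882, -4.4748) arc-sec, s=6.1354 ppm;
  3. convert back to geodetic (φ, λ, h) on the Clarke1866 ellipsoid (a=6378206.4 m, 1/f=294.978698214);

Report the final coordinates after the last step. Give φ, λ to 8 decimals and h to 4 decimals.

φ=-40.29125557°, λ=18.03358178°, h=2109.5624 m

start: φ=-40.283313°, λ=18.035642°, h=2342.215 m
→ ECEF (a=6378137.000, f=1/298.257222101): X=4634714.9789, Y=1509098.3251, Z=-4103548.3563
→ Helmert 7p (PV): X=4634180.5879, Y=1508740.0247, Z=-4103872.6504
→ geod (Bowring, a=6378206.400): φ=-40.29125557°, λ=18.03358178°, h=2109.5624 m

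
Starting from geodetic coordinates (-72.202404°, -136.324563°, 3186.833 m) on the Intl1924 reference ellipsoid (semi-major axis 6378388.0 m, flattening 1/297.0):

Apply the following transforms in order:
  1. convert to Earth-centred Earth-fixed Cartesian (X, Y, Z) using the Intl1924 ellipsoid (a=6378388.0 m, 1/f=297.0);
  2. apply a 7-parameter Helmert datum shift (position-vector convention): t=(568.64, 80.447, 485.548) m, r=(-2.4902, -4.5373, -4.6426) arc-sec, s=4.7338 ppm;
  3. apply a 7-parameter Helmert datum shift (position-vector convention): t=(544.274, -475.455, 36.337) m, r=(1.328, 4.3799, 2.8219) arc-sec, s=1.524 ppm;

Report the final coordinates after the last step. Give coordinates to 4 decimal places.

start: φ=-72.202404°, λ=-136.324563°, h=3186.833 m
→ ECEF (a=6378388.000, f=1/297.0): X=-1415086.8554, Y=-1351126.1876, Z=-6053805.8570
→ Helmert 7p (PV): X=-1414422.1565, Y=-1351093.3726, Z=-6053363.7829
→ Helmert 7p (PV): X=-1413990.0932, Y=-1351551.2638, Z=-6053315.3357

X=-1413990.0932 m, Y=-1351551.2638 m, Z=-6053315.3357 m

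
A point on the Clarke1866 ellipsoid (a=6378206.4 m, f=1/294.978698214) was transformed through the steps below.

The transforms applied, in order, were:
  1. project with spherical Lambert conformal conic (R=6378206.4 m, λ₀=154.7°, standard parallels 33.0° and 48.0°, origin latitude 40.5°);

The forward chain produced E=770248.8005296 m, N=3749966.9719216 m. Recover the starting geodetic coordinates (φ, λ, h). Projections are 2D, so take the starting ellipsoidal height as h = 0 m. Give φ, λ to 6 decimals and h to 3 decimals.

φ=71.762199°, λ=173.079925°, h=0.000 m

start: E=770248.8005, N=3749966.9719 m
→ lcc⁻¹: φ=71.76219900°, λ=173.07992500°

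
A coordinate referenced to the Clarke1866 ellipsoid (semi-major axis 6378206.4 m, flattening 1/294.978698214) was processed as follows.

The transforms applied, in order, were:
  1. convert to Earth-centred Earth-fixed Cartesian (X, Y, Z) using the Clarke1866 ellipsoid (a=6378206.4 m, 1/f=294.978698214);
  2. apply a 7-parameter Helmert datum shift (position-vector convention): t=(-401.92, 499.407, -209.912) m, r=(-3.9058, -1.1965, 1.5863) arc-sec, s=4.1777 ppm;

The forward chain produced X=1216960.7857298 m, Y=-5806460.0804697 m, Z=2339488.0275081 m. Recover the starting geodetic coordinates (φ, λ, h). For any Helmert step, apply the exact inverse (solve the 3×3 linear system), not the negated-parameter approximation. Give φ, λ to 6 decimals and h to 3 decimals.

start: X=1216960.7857, Y=-5806460.0805, Z=2339488.0275 m
→ Helmert⁻¹: X=1217326.5321, Y=-5806988.8916, Z=2339571.1432
→ geod (Bowring, a=6378206.400): φ=21.65327200°, λ=-78.16045600°, h=2536.7730 m

φ=21.653272°, λ=-78.160456°, h=2536.773 m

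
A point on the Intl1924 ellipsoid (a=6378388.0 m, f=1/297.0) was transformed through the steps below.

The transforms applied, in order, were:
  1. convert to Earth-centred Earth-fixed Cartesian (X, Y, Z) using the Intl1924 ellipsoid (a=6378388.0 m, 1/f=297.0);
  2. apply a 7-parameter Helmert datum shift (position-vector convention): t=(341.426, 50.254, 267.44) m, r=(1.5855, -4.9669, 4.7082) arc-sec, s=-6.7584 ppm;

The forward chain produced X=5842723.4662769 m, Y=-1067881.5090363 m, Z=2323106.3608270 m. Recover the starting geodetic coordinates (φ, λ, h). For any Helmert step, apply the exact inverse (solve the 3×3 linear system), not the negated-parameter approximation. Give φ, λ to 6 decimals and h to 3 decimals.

φ=21.490774°, λ=-10.359804°, h=1779.771 m

start: X=5842723.4663, Y=-1067881.5090, Z=2323106.3608 m
→ Helmert⁻¹: X=5842453.0779, Y=-1068054.4863, Z=2322722.1419
→ geod (Bowring, a=6378388.000): φ=21.49077400°, λ=-10.35980400°, h=1779.7710 m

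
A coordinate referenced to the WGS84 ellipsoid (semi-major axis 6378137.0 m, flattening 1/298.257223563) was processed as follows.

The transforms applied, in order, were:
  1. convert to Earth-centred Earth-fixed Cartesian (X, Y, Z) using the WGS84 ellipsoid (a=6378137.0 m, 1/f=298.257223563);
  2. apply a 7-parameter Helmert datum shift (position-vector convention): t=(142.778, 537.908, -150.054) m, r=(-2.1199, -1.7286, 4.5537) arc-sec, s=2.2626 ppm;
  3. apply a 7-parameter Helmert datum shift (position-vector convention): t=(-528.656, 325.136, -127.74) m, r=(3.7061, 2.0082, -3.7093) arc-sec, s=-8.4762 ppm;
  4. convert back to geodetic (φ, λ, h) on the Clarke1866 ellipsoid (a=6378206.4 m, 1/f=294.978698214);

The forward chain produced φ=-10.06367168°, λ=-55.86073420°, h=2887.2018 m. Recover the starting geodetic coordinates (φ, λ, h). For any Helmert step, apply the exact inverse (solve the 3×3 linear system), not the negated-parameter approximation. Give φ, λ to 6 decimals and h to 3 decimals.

start: φ=-10.063672°, λ=-55.860734°, h=2887.202 m
→ ECEF (a=6378206.400, f=1/294.978698214): X=3526376.1592, Y=-5200754.8790, Z=-1107618.4945
→ Helmert⁻¹: X=3527039.0236, Y=-5201080.5703, Z=-1107372.3512
→ Helmert⁻¹: X=3526764.1488, Y=-5201673.1890, Z=-1107302.8086
→ geod (Bowring, a=6378137.000): φ=-10.05858200°, λ=-55.86250500°, h=3856.9860 m

φ=-10.058582°, λ=-55.862505°, h=3856.986 m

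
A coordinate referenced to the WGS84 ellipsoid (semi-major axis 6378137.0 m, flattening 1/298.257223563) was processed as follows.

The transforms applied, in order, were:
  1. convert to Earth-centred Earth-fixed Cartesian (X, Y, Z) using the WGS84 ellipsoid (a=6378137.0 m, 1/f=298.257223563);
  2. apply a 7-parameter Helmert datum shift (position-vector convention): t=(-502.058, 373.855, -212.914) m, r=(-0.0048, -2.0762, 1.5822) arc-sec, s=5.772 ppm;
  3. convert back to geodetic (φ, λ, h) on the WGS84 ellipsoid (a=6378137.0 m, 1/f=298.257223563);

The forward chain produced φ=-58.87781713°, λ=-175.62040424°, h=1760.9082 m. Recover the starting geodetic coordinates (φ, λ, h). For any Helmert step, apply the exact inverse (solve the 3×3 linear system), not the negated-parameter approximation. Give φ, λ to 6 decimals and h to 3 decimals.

start: φ=-58.877817°, λ=-175.620404°, h=1760.908 m
→ ECEF (a=6378137.000, f=1/298.257223563): X=-3296008.6889, Y=-252433.3513, Z=-5438421.3273
→ Helmert⁻¹: X=-3295544.2871, Y=-252780.3413, Z=-5438143.8581
→ geod (Bowring, a=6378137.000): φ=-58.87988400°, λ=-175.61379200°, h=1297.7550 m

φ=-58.879884°, λ=-175.613792°, h=1297.755 m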